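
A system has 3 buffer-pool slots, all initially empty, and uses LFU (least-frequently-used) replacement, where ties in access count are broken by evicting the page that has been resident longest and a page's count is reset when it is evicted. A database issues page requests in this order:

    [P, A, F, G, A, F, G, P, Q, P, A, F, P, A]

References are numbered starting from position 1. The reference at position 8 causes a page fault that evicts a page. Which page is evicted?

A

pos 1: P: fault, frames (P)
pos 2: A: fault, frames (P A)
pos 3: F: fault, frames (P A F)
pos 4: G: fault, evict P, frames (A F G)
pos 5: A: hit
pos 6: F: hit
pos 7: G: hit
pos 8: P: fault, evict A, frames (F G P)
At position 8, page A is evicted.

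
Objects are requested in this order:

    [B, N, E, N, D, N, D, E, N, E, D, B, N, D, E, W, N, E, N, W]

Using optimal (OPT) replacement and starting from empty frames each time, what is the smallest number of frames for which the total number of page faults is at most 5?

f=1: 20 faults
f=2: 12 faults
f=3: 7 faults
f=4: 5 faults
f=5: 5 faults
Smallest f with faults ≤ 5 is 4.

4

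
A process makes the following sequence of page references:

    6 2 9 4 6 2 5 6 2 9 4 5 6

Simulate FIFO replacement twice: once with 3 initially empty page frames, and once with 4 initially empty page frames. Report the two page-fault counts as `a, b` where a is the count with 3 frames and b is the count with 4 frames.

10, 11

3 frames: F F F F F F F . . F F . F → 10 faults.
4 frames: F F F F . . F F F F F F F → 11 faults.
11 > 10: adding a frame increased faults — Belady's anomaly.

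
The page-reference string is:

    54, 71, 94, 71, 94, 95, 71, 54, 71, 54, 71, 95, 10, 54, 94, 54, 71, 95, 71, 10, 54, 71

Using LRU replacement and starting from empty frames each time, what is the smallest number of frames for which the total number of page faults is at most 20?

f=1: 22 faults
f=2: 15 faults
f=3: 12 faults
f=4: 9 faults
f=5: 5 faults
Smallest f with faults ≤ 20 is 2.

2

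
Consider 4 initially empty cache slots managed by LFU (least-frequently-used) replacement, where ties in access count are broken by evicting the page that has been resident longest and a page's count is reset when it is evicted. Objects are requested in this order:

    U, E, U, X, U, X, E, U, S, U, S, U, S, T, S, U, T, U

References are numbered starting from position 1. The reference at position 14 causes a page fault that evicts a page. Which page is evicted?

pos 1: U → fault, frames (U)
pos 2: E → fault, frames (U E)
pos 3: U → hit
pos 4: X → fault, frames (U E X)
pos 5: U → hit
pos 6: X → hit
pos 7: E → hit
pos 8: U → hit
pos 9: S → fault, frames (U E X S)
pos 10: U → hit
pos 11: S → hit
pos 12: U → hit
pos 13: S → hit
pos 14: T → fault, evict E, frames (U X S T)
At position 14, page E is evicted.

E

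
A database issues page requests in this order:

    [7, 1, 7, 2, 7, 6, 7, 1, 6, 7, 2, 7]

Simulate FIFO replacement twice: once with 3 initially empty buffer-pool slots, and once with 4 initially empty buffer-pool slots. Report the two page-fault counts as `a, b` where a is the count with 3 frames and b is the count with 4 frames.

3 frames: F F . F . F F F . . F . → 7 faults.
4 frames: F F . F . F . . . . . . → 4 faults.
4 < 7: adding a frame reduced faults, as is typical.

7, 4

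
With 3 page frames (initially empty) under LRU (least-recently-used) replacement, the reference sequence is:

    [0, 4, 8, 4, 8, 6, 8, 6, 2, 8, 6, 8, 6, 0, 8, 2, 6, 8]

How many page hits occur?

0 → fault, frames {0}
4 → fault, frames {0,4}
8 → fault, frames {0,4,8}
4 → hit
8 → hit
6 → fault, evict 0, frames {4,8,6}
8 → hit
6 → hit
2 → fault, evict 4, frames {8,6,2}
8 → hit
6 → hit
8 → hit
6 → hit
0 → fault, evict 2, frames {8,6,0}
8 → hit
2 → fault, evict 6, frames {0,8,2}
6 → fault, evict 0, frames {8,2,6}
8 → hit
Hits: 10.

10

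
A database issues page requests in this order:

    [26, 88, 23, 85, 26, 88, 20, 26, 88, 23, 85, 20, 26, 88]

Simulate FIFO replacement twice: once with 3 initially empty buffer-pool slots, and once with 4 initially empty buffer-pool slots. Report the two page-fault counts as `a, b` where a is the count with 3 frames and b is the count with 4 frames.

11, 12

3 frames: F F F F F F F . . F F . F F → 11 faults.
4 frames: F F F F . . F F F F F F F F → 12 faults.
12 > 11: adding a frame increased faults — Belady's anomaly.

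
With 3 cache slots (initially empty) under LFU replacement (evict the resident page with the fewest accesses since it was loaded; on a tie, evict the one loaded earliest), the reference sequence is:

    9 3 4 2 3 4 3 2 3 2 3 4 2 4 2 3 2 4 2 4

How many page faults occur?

4

9: fault, frames [9]
3: fault, frames [9, 3]
4: fault, frames [9, 3, 4]
2: fault, evict 9, frames [3, 4, 2]
3: hit
4: hit
3: hit
2: hit
3: hit
2: hit
3: hit
4: hit
2: hit
4: hit
2: hit
3: hit
2: hit
4: hit
2: hit
4: hit
Page faults: 4.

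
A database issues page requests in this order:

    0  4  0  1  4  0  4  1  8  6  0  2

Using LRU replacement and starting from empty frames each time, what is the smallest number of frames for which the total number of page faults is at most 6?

5

f=1: 12 faults
f=2: 10 faults
f=3: 7 faults
f=4: 7 faults
f=5: 6 faults
f=6: 6 faults
Smallest f with faults ≤ 6 is 5.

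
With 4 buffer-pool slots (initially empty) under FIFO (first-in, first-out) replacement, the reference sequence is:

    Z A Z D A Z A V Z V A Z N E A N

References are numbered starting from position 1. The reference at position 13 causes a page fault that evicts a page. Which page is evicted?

pos 1: Z -> fault, frames [Z]
pos 2: A -> fault, frames [Z, A]
pos 3: Z -> hit
pos 4: D -> fault, frames [Z, A, D]
pos 5: A -> hit
pos 6: Z -> hit
pos 7: A -> hit
pos 8: V -> fault, frames [Z, A, D, V]
pos 9: Z -> hit
pos 10: V -> hit
pos 11: A -> hit
pos 12: Z -> hit
pos 13: N -> fault, evict Z, frames [A, D, V, N]
At position 13, page Z is evicted.

Z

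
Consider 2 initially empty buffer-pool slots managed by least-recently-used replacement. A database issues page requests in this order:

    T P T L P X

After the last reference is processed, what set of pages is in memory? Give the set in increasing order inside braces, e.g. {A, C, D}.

{P, X}

T: fault, frames {T}
P: fault, frames {T,P}
T: hit
L: fault, evict P, frames {T,L}
P: fault, evict T, frames {L,P}
X: fault, evict L, frames {P,X}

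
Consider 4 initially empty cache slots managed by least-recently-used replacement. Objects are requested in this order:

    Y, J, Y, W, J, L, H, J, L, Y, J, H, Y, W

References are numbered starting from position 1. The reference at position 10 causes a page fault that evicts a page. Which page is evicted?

pos 1: Y → fault, frames (Y)
pos 2: J → fault, frames (Y J)
pos 3: Y → hit
pos 4: W → fault, frames (J Y W)
pos 5: J → hit
pos 6: L → fault, frames (Y W J L)
pos 7: H → fault, evict Y, frames (W J L H)
pos 8: J → hit
pos 9: L → hit
pos 10: Y → fault, evict W, frames (H J L Y)
At position 10, page W is evicted.

W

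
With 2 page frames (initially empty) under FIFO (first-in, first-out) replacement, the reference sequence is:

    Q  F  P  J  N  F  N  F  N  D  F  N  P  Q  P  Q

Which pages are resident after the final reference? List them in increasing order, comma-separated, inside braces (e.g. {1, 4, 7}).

{P, Q}

Q → fault, frames [Q]
F → fault, frames [Q, F]
P → fault, evict Q, frames [F, P]
J → fault, evict F, frames [P, J]
N → fault, evict P, frames [J, N]
F → fault, evict J, frames [N, F]
N → hit
F → hit
N → hit
D → fault, evict N, frames [F, D]
F → hit
N → fault, evict F, frames [D, N]
P → fault, evict D, frames [N, P]
Q → fault, evict N, frames [P, Q]
P → hit
Q → hit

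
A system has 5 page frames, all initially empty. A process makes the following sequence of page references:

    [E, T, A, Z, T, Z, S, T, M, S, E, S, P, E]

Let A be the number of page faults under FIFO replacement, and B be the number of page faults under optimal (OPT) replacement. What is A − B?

Under FIFO: F F F F . . F . F . F . F . → 8 faults.
Under OPT: F F F F . . F . F . . . F . → 7 faults.
A − B = 8 − 7 = 1.

1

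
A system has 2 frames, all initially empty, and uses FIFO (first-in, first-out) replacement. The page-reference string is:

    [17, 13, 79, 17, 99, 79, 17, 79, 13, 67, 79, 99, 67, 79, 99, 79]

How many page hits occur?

17 → miss, frames {17}
13 → miss, frames {17,13}
79 → miss, evict 17, frames {13,79}
17 → miss, evict 13, frames {79,17}
99 → miss, evict 79, frames {17,99}
79 → miss, evict 17, frames {99,79}
17 → miss, evict 99, frames {79,17}
79 → hit
13 → miss, evict 79, frames {17,13}
67 → miss, evict 17, frames {13,67}
79 → miss, evict 13, frames {67,79}
99 → miss, evict 67, frames {79,99}
67 → miss, evict 79, frames {99,67}
79 → miss, evict 99, frames {67,79}
99 → miss, evict 67, frames {79,99}
79 → hit
Hits: 2.

2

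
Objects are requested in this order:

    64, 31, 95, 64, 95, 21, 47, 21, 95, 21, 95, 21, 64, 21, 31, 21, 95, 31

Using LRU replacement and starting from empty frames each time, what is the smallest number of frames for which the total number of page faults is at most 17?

2

f=1: 18 faults
f=2: 11 faults
f=3: 8 faults
f=4: 6 faults
f=5: 5 faults
Smallest f with faults ≤ 17 is 2.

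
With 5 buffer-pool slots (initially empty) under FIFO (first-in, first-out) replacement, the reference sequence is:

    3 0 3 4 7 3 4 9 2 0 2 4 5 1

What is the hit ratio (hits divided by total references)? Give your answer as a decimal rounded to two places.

0.43

3 → fault, frames {3}
0 → fault, frames {3,0}
3 → hit
4 → fault, frames {3,0,4}
7 → fault, frames {3,0,4,7}
3 → hit
4 → hit
9 → fault, frames {3,0,4,7,9}
2 → fault, evict 3, frames {0,4,7,9,2}
0 → hit
2 → hit
4 → hit
5 → fault, evict 0, frames {4,7,9,2,5}
1 → fault, evict 4, frames {7,9,2,5,1}
Hits: 6 of 14 references → 6/14 = 0.4286.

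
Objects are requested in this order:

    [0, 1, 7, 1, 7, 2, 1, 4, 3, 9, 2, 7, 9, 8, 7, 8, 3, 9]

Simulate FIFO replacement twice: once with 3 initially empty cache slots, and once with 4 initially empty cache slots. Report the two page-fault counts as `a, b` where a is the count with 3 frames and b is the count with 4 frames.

3 frames: F F F . . F . F F F F F . F . . F F → 12 faults.
4 frames: F F F . . F . F F F . F . F . . . . → 9 faults.
9 < 12: adding a frame reduced faults, as is typical.

12, 9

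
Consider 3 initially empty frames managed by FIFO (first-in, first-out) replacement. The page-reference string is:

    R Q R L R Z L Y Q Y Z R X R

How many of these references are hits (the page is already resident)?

R: fault, frames {R}
Q: fault, frames {R,Q}
R: hit
L: fault, frames {R,Q,L}
R: hit
Z: fault, evict R, frames {Q,L,Z}
L: hit
Y: fault, evict Q, frames {L,Z,Y}
Q: fault, evict L, frames {Z,Y,Q}
Y: hit
Z: hit
R: fault, evict Z, frames {Y,Q,R}
X: fault, evict Y, frames {Q,R,X}
R: hit
Hits: 6.

6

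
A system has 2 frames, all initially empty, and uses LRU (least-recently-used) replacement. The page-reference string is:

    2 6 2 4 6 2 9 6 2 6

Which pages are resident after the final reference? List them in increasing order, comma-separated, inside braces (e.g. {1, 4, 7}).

2: fault, frames (2)
6: fault, frames (2 6)
2: hit
4: fault, evict 6, frames (2 4)
6: fault, evict 2, frames (4 6)
2: fault, evict 4, frames (6 2)
9: fault, evict 6, frames (2 9)
6: fault, evict 2, frames (9 6)
2: fault, evict 9, frames (6 2)
6: hit

{2, 6}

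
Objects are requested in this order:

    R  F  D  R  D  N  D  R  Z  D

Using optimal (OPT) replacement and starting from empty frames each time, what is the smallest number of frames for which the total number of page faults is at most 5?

3

f=1: 10 faults
f=2: 6 faults
f=3: 5 faults
f=4: 5 faults
f=5: 5 faults
Smallest f with faults ≤ 5 is 3.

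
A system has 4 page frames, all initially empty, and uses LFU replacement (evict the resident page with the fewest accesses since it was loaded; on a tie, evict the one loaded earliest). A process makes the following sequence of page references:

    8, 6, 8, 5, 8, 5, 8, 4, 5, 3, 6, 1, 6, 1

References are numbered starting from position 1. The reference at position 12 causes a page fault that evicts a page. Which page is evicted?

3

pos 1: 8 -> miss, frames [8]
pos 2: 6 -> miss, frames [8, 6]
pos 3: 8 -> hit
pos 4: 5 -> miss, frames [8, 6, 5]
pos 5: 8 -> hit
pos 6: 5 -> hit
pos 7: 8 -> hit
pos 8: 4 -> miss, frames [8, 6, 5, 4]
pos 9: 5 -> hit
pos 10: 3 -> miss, evict 6, frames [8, 5, 4, 3]
pos 11: 6 -> miss, evict 4, frames [8, 5, 3, 6]
pos 12: 1 -> miss, evict 3, frames [8, 5, 6, 1]
At position 12, page 3 is evicted.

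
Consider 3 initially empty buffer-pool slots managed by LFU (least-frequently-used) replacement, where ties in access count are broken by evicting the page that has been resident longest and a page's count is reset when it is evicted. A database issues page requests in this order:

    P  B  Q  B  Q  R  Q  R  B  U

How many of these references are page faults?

5

P -> miss, frames (P)
B -> miss, frames (P B)
Q -> miss, frames (P B Q)
B -> hit
Q -> hit
R -> miss, evict P, frames (B Q R)
Q -> hit
R -> hit
B -> hit
U -> miss, evict R, frames (B Q U)
Page faults: 5.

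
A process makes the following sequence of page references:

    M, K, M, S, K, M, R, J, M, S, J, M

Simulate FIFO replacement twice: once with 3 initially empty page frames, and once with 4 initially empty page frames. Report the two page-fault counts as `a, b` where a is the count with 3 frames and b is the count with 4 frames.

7, 6

3 frames: F F . F . . F F F F . . → 7 faults.
4 frames: F F . F . . F F F . . . → 6 faults.
6 < 7: adding a frame reduced faults, as is typical.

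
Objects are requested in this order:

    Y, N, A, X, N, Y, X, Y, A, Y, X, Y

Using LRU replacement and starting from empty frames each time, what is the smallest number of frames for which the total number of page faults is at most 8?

f=1: 12 faults
f=2: 9 faults
f=3: 6 faults
f=4: 4 faults
Smallest f with faults ≤ 8 is 3.

3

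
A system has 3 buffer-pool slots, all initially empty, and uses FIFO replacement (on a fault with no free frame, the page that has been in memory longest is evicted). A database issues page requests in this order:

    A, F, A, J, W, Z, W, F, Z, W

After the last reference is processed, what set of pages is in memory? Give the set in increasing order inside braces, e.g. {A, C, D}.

{F, W, Z}

A: fault, frames {A}
F: fault, frames {A,F}
A: hit
J: fault, frames {A,F,J}
W: fault, evict A, frames {F,J,W}
Z: fault, evict F, frames {J,W,Z}
W: hit
F: fault, evict J, frames {W,Z,F}
Z: hit
W: hit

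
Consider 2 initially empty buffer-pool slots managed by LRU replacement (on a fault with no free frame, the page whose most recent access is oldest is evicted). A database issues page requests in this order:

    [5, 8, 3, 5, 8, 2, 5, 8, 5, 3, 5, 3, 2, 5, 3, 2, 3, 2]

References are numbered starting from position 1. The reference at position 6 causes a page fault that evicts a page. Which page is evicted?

5

pos 1: 5 → fault, frames [5]
pos 2: 8 → fault, frames [5, 8]
pos 3: 3 → fault, evict 5, frames [8, 3]
pos 4: 5 → fault, evict 8, frames [3, 5]
pos 5: 8 → fault, evict 3, frames [5, 8]
pos 6: 2 → fault, evict 5, frames [8, 2]
At position 6, page 5 is evicted.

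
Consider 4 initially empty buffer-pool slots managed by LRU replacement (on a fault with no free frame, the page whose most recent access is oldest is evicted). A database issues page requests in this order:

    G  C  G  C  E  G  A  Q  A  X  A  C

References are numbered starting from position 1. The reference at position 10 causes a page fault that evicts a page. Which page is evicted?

E

pos 1: G: miss, frames {G}
pos 2: C: miss, frames {G,C}
pos 3: G: hit
pos 4: C: hit
pos 5: E: miss, frames {G,C,E}
pos 6: G: hit
pos 7: A: miss, frames {C,E,G,A}
pos 8: Q: miss, evict C, frames {E,G,A,Q}
pos 9: A: hit
pos 10: X: miss, evict E, frames {G,Q,A,X}
At position 10, page E is evicted.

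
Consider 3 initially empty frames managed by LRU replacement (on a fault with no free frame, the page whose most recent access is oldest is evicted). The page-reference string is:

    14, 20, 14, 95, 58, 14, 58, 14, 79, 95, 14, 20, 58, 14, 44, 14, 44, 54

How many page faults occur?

14 → miss, frames (14)
20 → miss, frames (14 20)
14 → hit
95 → miss, frames (20 14 95)
58 → miss, evict 20, frames (14 95 58)
14 → hit
58 → hit
14 → hit
79 → miss, evict 95, frames (58 14 79)
95 → miss, evict 58, frames (14 79 95)
14 → hit
20 → miss, evict 79, frames (95 14 20)
58 → miss, evict 95, frames (14 20 58)
14 → hit
44 → miss, evict 20, frames (58 14 44)
14 → hit
44 → hit
54 → miss, evict 58, frames (14 44 54)
Page faults: 10.

10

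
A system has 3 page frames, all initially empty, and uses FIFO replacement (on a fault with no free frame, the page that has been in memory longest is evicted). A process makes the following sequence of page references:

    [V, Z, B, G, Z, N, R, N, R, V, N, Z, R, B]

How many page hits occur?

V: fault, frames [V]
Z: fault, frames [V, Z]
B: fault, frames [V, Z, B]
G: fault, evict V, frames [Z, B, G]
Z: hit
N: fault, evict Z, frames [B, G, N]
R: fault, evict B, frames [G, N, R]
N: hit
R: hit
V: fault, evict G, frames [N, R, V]
N: hit
Z: fault, evict N, frames [R, V, Z]
R: hit
B: fault, evict R, frames [V, Z, B]
Hits: 5.

5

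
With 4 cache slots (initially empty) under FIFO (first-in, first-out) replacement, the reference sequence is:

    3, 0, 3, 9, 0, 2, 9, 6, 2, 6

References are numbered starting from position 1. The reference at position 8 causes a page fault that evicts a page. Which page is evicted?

pos 1: 3: fault, frames {3}
pos 2: 0: fault, frames {3,0}
pos 3: 3: hit
pos 4: 9: fault, frames {3,0,9}
pos 5: 0: hit
pos 6: 2: fault, frames {3,0,9,2}
pos 7: 9: hit
pos 8: 6: fault, evict 3, frames {0,9,2,6}
At position 8, page 3 is evicted.

3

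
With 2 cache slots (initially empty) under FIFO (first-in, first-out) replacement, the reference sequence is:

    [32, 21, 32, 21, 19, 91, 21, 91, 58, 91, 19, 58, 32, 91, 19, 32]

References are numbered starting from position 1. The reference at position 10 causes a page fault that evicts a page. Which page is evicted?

21

pos 1: 32 → fault, frames {32}
pos 2: 21 → fault, frames {32,21}
pos 3: 32 → hit
pos 4: 21 → hit
pos 5: 19 → fault, evict 32, frames {21,19}
pos 6: 91 → fault, evict 21, frames {19,91}
pos 7: 21 → fault, evict 19, frames {91,21}
pos 8: 91 → hit
pos 9: 58 → fault, evict 91, frames {21,58}
pos 10: 91 → fault, evict 21, frames {58,91}
At position 10, page 21 is evicted.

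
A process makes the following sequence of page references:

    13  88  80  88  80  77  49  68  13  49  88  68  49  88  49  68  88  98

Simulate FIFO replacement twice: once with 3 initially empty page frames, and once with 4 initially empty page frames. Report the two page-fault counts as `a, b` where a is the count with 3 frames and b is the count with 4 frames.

3 frames: F F F . . F F F F . F . F . . F . F → 11 faults.
4 frames: F F F . . F F F F . F . . . . . . F → 9 faults.
9 < 11: adding a frame reduced faults, as is typical.

11, 9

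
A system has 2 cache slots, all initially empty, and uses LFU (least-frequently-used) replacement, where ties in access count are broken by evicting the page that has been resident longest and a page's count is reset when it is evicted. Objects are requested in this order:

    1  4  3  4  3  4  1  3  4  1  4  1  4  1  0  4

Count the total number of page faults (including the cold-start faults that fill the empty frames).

1 → miss, frames {1}
4 → miss, frames {1,4}
3 → miss, evict 1, frames {4,3}
4 → hit
3 → hit
4 → hit
1 → miss, evict 3, frames {4,1}
3 → miss, evict 1, frames {4,3}
4 → hit
1 → miss, evict 3, frames {4,1}
4 → hit
1 → hit
4 → hit
1 → hit
0 → miss, evict 1, frames {4,0}
4 → hit
Page faults: 7.

7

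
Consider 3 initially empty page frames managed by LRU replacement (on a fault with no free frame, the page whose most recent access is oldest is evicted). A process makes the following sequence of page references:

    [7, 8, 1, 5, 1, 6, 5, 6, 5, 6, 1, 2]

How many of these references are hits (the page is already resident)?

7 -> miss, frames (7)
8 -> miss, frames (7 8)
1 -> miss, frames (7 8 1)
5 -> miss, evict 7, frames (8 1 5)
1 -> hit
6 -> miss, evict 8, frames (5 1 6)
5 -> hit
6 -> hit
5 -> hit
6 -> hit
1 -> hit
2 -> miss, evict 5, frames (6 1 2)
Hits: 6.

6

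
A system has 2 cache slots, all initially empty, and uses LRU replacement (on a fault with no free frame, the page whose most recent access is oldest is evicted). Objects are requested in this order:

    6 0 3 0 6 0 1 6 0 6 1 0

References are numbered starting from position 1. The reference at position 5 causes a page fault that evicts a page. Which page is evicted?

3

pos 1: 6 → miss, frames {6}
pos 2: 0 → miss, frames {6,0}
pos 3: 3 → miss, evict 6, frames {0,3}
pos 4: 0 → hit
pos 5: 6 → miss, evict 3, frames {0,6}
At position 5, page 3 is evicted.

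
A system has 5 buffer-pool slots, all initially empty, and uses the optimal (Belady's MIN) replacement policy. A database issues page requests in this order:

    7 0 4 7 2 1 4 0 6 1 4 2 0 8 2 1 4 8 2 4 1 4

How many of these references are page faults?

7 -> fault, frames [7]
0 -> fault, frames [7, 0]
4 -> fault, frames [7, 0, 4]
7 -> hit
2 -> fault, frames [7, 0, 4, 2]
1 -> fault, frames [7, 0, 4, 2, 1]
4 -> hit
0 -> hit
6 -> fault, evict 7, frames [0, 4, 2, 1, 6]
1 -> hit
4 -> hit
2 -> hit
0 -> hit
8 -> fault, evict 6, frames [0, 4, 2, 1, 8]
2 -> hit
1 -> hit
4 -> hit
8 -> hit
2 -> hit
4 -> hit
1 -> hit
4 -> hit
Page faults: 7.

7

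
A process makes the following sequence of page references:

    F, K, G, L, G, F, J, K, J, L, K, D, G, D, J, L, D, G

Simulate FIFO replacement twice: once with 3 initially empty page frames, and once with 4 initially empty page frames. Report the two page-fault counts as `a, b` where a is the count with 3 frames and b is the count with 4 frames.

14, 6

3 frames: F F F F . F F F . F . F F . F F F F → 14 faults.
4 frames: F F F F . . F . . . . F . . . . . . → 6 faults.
6 < 14: adding a frame reduced faults, as is typical.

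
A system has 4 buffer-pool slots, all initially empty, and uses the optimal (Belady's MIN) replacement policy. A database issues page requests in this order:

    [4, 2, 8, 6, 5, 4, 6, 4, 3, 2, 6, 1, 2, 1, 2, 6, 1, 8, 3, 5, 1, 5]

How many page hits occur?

4: fault, frames [4]
2: fault, frames [4, 2]
8: fault, frames [4, 2, 8]
6: fault, frames [4, 2, 8, 6]
5: fault, evict 8, frames [4, 2, 6, 5]
4: hit
6: hit
4: hit
3: fault, evict 4, frames [2, 6, 5, 3]
2: hit
6: hit
1: fault, evict 5, frames [2, 6, 3, 1]
2: hit
1: hit
2: hit
6: hit
1: hit
8: fault, evict 6, frames [2, 3, 1, 8]
3: hit
5: fault, evict 8, frames [2, 3, 1, 5]
1: hit
5: hit
Hits: 13.

13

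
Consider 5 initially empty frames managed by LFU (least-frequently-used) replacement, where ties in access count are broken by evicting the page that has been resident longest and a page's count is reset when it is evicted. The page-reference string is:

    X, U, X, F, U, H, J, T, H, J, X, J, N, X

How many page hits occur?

X: miss, frames [X]
U: miss, frames [X, U]
X: hit
F: miss, frames [X, U, F]
U: hit
H: miss, frames [X, U, F, H]
J: miss, frames [X, U, F, H, J]
T: miss, evict F, frames [X, U, H, J, T]
H: hit
J: hit
X: hit
J: hit
N: miss, evict T, frames [X, U, H, J, N]
X: hit
Hits: 7.

7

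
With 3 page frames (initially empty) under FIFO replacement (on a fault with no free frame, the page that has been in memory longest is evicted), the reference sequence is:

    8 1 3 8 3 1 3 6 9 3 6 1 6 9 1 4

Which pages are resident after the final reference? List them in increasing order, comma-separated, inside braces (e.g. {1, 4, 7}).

{1, 4, 9}

8 -> miss, frames (8)
1 -> miss, frames (8 1)
3 -> miss, frames (8 1 3)
8 -> hit
3 -> hit
1 -> hit
3 -> hit
6 -> miss, evict 8, frames (1 3 6)
9 -> miss, evict 1, frames (3 6 9)
3 -> hit
6 -> hit
1 -> miss, evict 3, frames (6 9 1)
6 -> hit
9 -> hit
1 -> hit
4 -> miss, evict 6, frames (9 1 4)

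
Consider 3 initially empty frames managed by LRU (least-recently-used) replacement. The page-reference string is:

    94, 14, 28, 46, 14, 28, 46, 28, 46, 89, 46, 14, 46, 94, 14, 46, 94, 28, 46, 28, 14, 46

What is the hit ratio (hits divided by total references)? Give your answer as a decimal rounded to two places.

0.59

94: miss, frames (94)
14: miss, frames (94 14)
28: miss, frames (94 14 28)
46: miss, evict 94, frames (14 28 46)
14: hit
28: hit
46: hit
28: hit
46: hit
89: miss, evict 14, frames (28 46 89)
46: hit
14: miss, evict 28, frames (89 46 14)
46: hit
94: miss, evict 89, frames (14 46 94)
14: hit
46: hit
94: hit
28: miss, evict 14, frames (46 94 28)
46: hit
28: hit
14: miss, evict 94, frames (46 28 14)
46: hit
Hits: 13 of 22 references → 13/22 = 0.5909.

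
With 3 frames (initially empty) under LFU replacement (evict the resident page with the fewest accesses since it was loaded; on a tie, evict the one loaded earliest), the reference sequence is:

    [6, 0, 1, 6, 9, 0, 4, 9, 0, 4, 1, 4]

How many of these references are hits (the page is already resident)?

2

6 -> fault, frames [6]
0 -> fault, frames [6, 0]
1 -> fault, frames [6, 0, 1]
6 -> hit
9 -> fault, evict 0, frames [6, 1, 9]
0 -> fault, evict 1, frames [6, 9, 0]
4 -> fault, evict 9, frames [6, 0, 4]
9 -> fault, evict 0, frames [6, 4, 9]
0 -> fault, evict 4, frames [6, 9, 0]
4 -> fault, evict 9, frames [6, 0, 4]
1 -> fault, evict 0, frames [6, 4, 1]
4 -> hit
Hits: 2.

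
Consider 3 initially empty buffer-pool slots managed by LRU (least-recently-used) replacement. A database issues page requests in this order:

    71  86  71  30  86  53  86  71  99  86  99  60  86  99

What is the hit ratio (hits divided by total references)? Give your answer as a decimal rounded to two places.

71 -> fault, frames {71}
86 -> fault, frames {71,86}
71 -> hit
30 -> fault, frames {86,71,30}
86 -> hit
53 -> fault, evict 71, frames {30,86,53}
86 -> hit
71 -> fault, evict 30, frames {53,86,71}
99 -> fault, evict 53, frames {86,71,99}
86 -> hit
99 -> hit
60 -> fault, evict 71, frames {86,99,60}
86 -> hit
99 -> hit
Hits: 7 of 14 references → 7/14 = 0.5000.

0.50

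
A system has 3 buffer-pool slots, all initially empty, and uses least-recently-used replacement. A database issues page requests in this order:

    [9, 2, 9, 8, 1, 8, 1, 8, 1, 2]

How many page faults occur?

5

9 -> miss, frames (9)
2 -> miss, frames (9 2)
9 -> hit
8 -> miss, frames (2 9 8)
1 -> miss, evict 2, frames (9 8 1)
8 -> hit
1 -> hit
8 -> hit
1 -> hit
2 -> miss, evict 9, frames (8 1 2)
Page faults: 5.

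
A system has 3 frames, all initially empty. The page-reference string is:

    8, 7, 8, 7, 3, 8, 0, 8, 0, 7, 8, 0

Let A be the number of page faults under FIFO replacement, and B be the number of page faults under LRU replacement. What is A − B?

1

Under FIFO: F F . . F . F F . F . . → 6 faults.
Under LRU: F F . . F . F . . F . . → 5 faults.
A − B = 6 − 5 = 1.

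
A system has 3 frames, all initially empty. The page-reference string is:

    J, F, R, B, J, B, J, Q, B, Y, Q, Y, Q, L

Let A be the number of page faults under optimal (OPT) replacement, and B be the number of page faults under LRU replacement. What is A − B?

Under OPT: F F F F . . . F . F . . . F → 7 faults.
Under LRU: F F F F F . . F . F . . . F → 8 faults.
A − B = 7 − 8 = -1.

-1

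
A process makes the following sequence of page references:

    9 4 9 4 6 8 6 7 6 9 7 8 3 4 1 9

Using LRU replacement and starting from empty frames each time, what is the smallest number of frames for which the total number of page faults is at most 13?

2

f=1: 16 faults
f=2: 12 faults
f=3: 11 faults
f=4: 10 faults
f=5: 9 faults
f=6: 7 faults
f=7: 7 faults
Smallest f with faults ≤ 13 is 2.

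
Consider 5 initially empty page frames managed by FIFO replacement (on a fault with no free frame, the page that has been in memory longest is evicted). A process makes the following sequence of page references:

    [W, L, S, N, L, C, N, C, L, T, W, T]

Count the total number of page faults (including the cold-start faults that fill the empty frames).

7

W: fault, frames [W]
L: fault, frames [W, L]
S: fault, frames [W, L, S]
N: fault, frames [W, L, S, N]
L: hit
C: fault, frames [W, L, S, N, C]
N: hit
C: hit
L: hit
T: fault, evict W, frames [L, S, N, C, T]
W: fault, evict L, frames [S, N, C, T, W]
T: hit
Page faults: 7.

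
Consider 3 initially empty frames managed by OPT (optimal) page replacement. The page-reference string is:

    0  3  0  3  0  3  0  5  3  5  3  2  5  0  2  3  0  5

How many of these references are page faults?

5

0: miss, frames (0)
3: miss, frames (0 3)
0: hit
3: hit
0: hit
3: hit
0: hit
5: miss, frames (0 3 5)
3: hit
5: hit
3: hit
2: miss, evict 3, frames (0 5 2)
5: hit
0: hit
2: hit
3: miss, evict 2, frames (0 5 3)
0: hit
5: hit
Page faults: 5.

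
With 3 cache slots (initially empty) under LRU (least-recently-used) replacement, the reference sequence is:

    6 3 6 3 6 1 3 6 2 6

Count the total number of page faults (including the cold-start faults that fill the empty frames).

4

6: fault, frames [6]
3: fault, frames [6, 3]
6: hit
3: hit
6: hit
1: fault, frames [3, 6, 1]
3: hit
6: hit
2: fault, evict 1, frames [3, 6, 2]
6: hit
Page faults: 4.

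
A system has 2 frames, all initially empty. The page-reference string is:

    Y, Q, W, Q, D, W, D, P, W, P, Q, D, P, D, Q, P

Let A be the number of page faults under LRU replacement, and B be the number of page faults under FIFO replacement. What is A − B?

2

Under LRU: F F F . F F . F F . F F F . F F → 12 faults.
Under FIFO: F F F . F . . F F . F F F . F . → 10 faults.
A − B = 12 − 10 = 2.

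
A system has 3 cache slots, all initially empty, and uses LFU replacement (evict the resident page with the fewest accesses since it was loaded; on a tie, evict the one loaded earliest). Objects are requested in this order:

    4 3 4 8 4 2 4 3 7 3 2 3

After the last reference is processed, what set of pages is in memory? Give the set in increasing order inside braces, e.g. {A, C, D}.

4 -> fault, frames (4)
3 -> fault, frames (4 3)
4 -> hit
8 -> fault, frames (4 3 8)
4 -> hit
2 -> fault, evict 3, frames (4 8 2)
4 -> hit
3 -> fault, evict 8, frames (4 2 3)
7 -> fault, evict 2, frames (4 3 7)
3 -> hit
2 -> fault, evict 7, frames (4 3 2)
3 -> hit

{2, 3, 4}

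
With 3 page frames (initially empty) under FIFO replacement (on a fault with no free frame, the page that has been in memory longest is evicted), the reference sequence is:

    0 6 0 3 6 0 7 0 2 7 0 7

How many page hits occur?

0 -> miss, frames [0]
6 -> miss, frames [0, 6]
0 -> hit
3 -> miss, frames [0, 6, 3]
6 -> hit
0 -> hit
7 -> miss, evict 0, frames [6, 3, 7]
0 -> miss, evict 6, frames [3, 7, 0]
2 -> miss, evict 3, frames [7, 0, 2]
7 -> hit
0 -> hit
7 -> hit
Hits: 6.

6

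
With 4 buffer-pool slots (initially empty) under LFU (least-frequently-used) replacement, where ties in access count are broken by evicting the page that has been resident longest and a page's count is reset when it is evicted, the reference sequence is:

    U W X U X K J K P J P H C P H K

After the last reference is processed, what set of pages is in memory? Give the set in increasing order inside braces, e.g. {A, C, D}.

U: miss, frames (U)
W: miss, frames (U W)
X: miss, frames (U W X)
U: hit
X: hit
K: miss, frames (U W X K)
J: miss, evict W, frames (U X K J)
K: hit
P: miss, evict J, frames (U X K P)
J: miss, evict P, frames (U X K J)
P: miss, evict J, frames (U X K P)
H: miss, evict P, frames (U X K H)
C: miss, evict H, frames (U X K C)
P: miss, evict C, frames (U X K P)
H: miss, evict P, frames (U X K H)
K: hit

{H, K, U, X}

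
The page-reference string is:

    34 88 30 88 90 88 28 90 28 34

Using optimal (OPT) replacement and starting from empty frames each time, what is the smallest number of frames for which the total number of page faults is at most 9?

f=1: 10 faults
f=2: 6 faults
f=3: 5 faults
f=4: 5 faults
f=5: 5 faults
Smallest f with faults ≤ 9 is 2.

2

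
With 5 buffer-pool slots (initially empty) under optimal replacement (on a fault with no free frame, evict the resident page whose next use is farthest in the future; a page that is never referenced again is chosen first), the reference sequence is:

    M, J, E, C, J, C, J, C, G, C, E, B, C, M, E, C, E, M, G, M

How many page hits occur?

14

M -> fault, frames [M]
J -> fault, frames [M, J]
E -> fault, frames [M, J, E]
C -> fault, frames [M, J, E, C]
J -> hit
C -> hit
J -> hit
C -> hit
G -> fault, frames [M, J, E, C, G]
C -> hit
E -> hit
B -> fault, evict J, frames [M, E, C, G, B]
C -> hit
M -> hit
E -> hit
C -> hit
E -> hit
M -> hit
G -> hit
M -> hit
Hits: 14.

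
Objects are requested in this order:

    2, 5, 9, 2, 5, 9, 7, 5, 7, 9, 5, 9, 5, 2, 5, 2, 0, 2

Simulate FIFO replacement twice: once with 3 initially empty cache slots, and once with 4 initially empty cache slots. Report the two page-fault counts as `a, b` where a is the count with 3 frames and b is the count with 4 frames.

7, 6

3 frames: F F F . . . F . . . . . . F F . F . → 7 faults.
4 frames: F F F . . . F . . . . . . . . . F F → 6 faults.
6 < 7: adding a frame reduced faults, as is typical.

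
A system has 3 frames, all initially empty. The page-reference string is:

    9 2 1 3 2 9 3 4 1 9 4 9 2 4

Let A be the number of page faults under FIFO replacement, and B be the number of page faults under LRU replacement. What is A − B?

-1

Under FIFO: F F F F . F . F F . . . F . → 8 faults.
Under LRU: F F F F . F . F F F . . F . → 9 faults.
A − B = 8 − 9 = -1.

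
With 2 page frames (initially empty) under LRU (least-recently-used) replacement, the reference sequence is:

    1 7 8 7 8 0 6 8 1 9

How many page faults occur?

8

1 → miss, frames (1)
7 → miss, frames (1 7)
8 → miss, evict 1, frames (7 8)
7 → hit
8 → hit
0 → miss, evict 7, frames (8 0)
6 → miss, evict 8, frames (0 6)
8 → miss, evict 0, frames (6 8)
1 → miss, evict 6, frames (8 1)
9 → miss, evict 8, frames (1 9)
Page faults: 8.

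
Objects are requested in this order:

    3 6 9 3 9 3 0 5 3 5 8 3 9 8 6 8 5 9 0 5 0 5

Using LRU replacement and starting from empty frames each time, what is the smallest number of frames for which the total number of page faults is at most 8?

f=1: 22 faults
f=2: 16 faults
f=3: 11 faults
f=4: 10 faults
f=5: 8 faults
f=6: 6 faults
Smallest f with faults ≤ 8 is 5.

5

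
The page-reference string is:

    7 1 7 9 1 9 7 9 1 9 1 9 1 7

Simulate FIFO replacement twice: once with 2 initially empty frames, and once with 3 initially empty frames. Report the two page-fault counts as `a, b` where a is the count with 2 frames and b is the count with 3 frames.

2 frames: F F . F . . F . F F . . . F → 7 faults.
3 frames: F F . F . . . . . . . . . . → 3 faults.
3 < 7: adding a frame reduced faults, as is typical.

7, 3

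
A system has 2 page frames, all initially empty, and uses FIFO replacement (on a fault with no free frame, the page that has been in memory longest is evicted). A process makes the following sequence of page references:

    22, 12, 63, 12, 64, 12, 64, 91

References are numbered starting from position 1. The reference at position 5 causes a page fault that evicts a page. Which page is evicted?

pos 1: 22 -> fault, frames {22}
pos 2: 12 -> fault, frames {22,12}
pos 3: 63 -> fault, evict 22, frames {12,63}
pos 4: 12 -> hit
pos 5: 64 -> fault, evict 12, frames {63,64}
At position 5, page 12 is evicted.

12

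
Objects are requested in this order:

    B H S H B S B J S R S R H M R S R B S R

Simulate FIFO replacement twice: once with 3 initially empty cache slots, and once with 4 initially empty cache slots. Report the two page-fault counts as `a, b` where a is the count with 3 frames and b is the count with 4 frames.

10, 8

3 frames: F F F . . . . F . F . . F F . F F F . . → 10 faults.
4 frames: F F F . . . . F . F . . . F . . . F F . → 8 faults.
8 < 10: adding a frame reduced faults, as is typical.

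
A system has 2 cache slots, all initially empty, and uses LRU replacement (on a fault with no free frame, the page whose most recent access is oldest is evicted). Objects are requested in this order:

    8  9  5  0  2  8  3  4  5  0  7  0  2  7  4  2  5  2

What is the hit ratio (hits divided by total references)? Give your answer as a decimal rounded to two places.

0.11

8: fault, frames {8}
9: fault, frames {8,9}
5: fault, evict 8, frames {9,5}
0: fault, evict 9, frames {5,0}
2: fault, evict 5, frames {0,2}
8: fault, evict 0, frames {2,8}
3: fault, evict 2, frames {8,3}
4: fault, evict 8, frames {3,4}
5: fault, evict 3, frames {4,5}
0: fault, evict 4, frames {5,0}
7: fault, evict 5, frames {0,7}
0: hit
2: fault, evict 7, frames {0,2}
7: fault, evict 0, frames {2,7}
4: fault, evict 2, frames {7,4}
2: fault, evict 7, frames {4,2}
5: fault, evict 4, frames {2,5}
2: hit
Hits: 2 of 18 references → 2/18 = 0.1111.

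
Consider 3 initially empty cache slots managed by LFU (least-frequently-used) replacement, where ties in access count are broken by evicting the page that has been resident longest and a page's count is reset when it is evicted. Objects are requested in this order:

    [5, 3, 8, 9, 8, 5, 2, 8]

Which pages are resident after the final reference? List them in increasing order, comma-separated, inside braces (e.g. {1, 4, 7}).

{2, 5, 8}

5: miss, frames {5}
3: miss, frames {5,3}
8: miss, frames {5,3,8}
9: miss, evict 5, frames {3,8,9}
8: hit
5: miss, evict 3, frames {8,9,5}
2: miss, evict 9, frames {8,5,2}
8: hit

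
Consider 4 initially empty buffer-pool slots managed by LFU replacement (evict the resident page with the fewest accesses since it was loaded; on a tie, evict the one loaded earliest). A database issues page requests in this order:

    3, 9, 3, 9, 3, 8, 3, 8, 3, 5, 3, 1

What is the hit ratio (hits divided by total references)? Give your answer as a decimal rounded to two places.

3 -> fault, frames {3}
9 -> fault, frames {3,9}
3 -> hit
9 -> hit
3 -> hit
8 -> fault, frames {3,9,8}
3 -> hit
8 -> hit
3 -> hit
5 -> fault, frames {3,9,8,5}
3 -> hit
1 -> fault, evict 5, frames {3,9,8,1}
Hits: 7 of 12 references → 7/12 = 0.5833.

0.58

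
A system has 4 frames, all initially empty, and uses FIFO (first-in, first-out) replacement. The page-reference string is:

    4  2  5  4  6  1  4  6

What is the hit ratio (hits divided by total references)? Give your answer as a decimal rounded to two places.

0.25

4: miss, frames {4}
2: miss, frames {4,2}
5: miss, frames {4,2,5}
4: hit
6: miss, frames {4,2,5,6}
1: miss, evict 4, frames {2,5,6,1}
4: miss, evict 2, frames {5,6,1,4}
6: hit
Hits: 2 of 8 references → 2/8 = 0.2500.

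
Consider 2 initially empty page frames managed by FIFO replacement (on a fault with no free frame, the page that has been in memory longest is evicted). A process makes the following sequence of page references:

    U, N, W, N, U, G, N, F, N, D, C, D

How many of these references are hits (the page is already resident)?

U: miss, frames (U)
N: miss, frames (U N)
W: miss, evict U, frames (N W)
N: hit
U: miss, evict N, frames (W U)
G: miss, evict W, frames (U G)
N: miss, evict U, frames (G N)
F: miss, evict G, frames (N F)
N: hit
D: miss, evict N, frames (F D)
C: miss, evict F, frames (D C)
D: hit
Hits: 3.

3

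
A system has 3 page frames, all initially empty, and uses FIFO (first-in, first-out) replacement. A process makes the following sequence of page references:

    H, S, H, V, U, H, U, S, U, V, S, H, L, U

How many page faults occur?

9

H → fault, frames [H]
S → fault, frames [H, S]
H → hit
V → fault, frames [H, S, V]
U → fault, evict H, frames [S, V, U]
H → fault, evict S, frames [V, U, H]
U → hit
S → fault, evict V, frames [U, H, S]
U → hit
V → fault, evict U, frames [H, S, V]
S → hit
H → hit
L → fault, evict H, frames [S, V, L]
U → fault, evict S, frames [V, L, U]
Page faults: 9.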